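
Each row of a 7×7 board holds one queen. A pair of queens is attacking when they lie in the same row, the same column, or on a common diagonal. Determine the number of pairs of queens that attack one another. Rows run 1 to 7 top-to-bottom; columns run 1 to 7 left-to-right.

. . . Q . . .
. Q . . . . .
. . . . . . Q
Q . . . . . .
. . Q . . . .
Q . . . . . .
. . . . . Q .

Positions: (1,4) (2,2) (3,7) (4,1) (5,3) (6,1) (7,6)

Same column: (4,1)–(6,1) (column 1).
Same diagonal: (1,4)–(4,1) (|1−4| = |4−1| = 3).
Total attacking pairs: 2.

2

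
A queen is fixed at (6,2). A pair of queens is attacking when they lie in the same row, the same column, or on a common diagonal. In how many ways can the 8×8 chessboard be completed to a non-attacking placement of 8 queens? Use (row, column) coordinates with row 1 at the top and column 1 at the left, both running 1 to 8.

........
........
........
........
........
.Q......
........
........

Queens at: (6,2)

Branch on row 1: col 1 → 1; col 3 → 2; col 4 → 3; col 5 → 3; col 6 → 4; col 8 → 1.
Sum: 1 + 2 + 3 + 3 + 4 + 1 = 14.

14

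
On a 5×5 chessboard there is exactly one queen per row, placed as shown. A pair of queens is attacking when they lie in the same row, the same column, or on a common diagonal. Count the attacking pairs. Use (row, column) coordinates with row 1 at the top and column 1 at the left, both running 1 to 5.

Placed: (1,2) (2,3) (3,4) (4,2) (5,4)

Same column: (1,2)–(4,2) (column 2); (3,4)–(5,4) (column 4).
Same diagonal: (1,2)–(2,3) (|1−2| = |2−3| = 1); (1,2)–(3,4) (|1−3| = |2−4| = 2); (2,3)–(3,4) (|2−3| = |3−4| = 1).
Total attacking pairs: 5.

5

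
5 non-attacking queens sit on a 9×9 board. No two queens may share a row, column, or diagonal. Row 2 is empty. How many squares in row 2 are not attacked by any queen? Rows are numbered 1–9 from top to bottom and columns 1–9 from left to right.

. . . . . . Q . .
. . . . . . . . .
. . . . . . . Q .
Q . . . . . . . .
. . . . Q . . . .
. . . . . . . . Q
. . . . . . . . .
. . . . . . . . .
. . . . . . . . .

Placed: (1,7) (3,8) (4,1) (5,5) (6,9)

1

(1,7) attacks row 2 at column 7 and diagonals 6, 8.
(3,8) attacks row 2 at column 8 and diagonals 7, 9.
(4,1) attacks row 2 at column 1 and diagonals 3.
(5,5) attacks row 2 at column 5 and diagonals 2, 8.
(6,9) attacks row 2 at column 9 and diagonals 5.
Attacked columns: {1, 2, 3, 5, 6, 7, 8, 9}. Safe: {4}.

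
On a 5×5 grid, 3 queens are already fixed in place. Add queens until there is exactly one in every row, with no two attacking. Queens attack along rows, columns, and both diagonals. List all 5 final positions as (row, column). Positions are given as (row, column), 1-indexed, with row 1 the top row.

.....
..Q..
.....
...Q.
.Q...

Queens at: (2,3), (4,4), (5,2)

Row 1: attacked by (2,3)→{2,3,4}; (4,4)→{1,4}; (5,2)→{2}. Safe: 5. Place at column 5.
Row 3: attacked by (1,5)→{3,5}; (2,3)→{2,3,4}; (4,4)→{3,4,5}; (5,2)→{2,4}. Safe: 1. Place at column 1.
Columns [5, 3, 1, 4, 2], r−c [-4, -1, 2, 0, 3], r+c [6, 5, 4, 8, 7] are all distinct, so no two queens attack.

(1,5) (2,3) (3,1) (4,4) (5,2)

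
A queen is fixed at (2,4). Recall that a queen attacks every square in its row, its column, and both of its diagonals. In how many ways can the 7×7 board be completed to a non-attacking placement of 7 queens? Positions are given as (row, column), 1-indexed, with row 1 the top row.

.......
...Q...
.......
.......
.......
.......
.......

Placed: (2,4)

Branch on row 1: col 1 → 1; col 2 → 2; col 6 → 2; col 7 → 1.
Sum: 1 + 2 + 2 + 1 = 6.

6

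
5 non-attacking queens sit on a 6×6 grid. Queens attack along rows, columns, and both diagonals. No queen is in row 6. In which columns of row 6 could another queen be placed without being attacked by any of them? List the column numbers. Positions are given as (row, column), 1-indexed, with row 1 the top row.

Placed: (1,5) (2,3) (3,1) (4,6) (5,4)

(1,5) attacks row 6 at column 5.
(2,3) attacks row 6 at column 3.
(3,1) attacks row 6 at column 1 and diagonals 4.
(4,6) attacks row 6 at column 6 and diagonals 4.
(5,4) attacks row 6 at column 4 and diagonals 3, 5.
Attacked columns: {1, 3, 4, 5, 6}. Safe: {2}.

columns 2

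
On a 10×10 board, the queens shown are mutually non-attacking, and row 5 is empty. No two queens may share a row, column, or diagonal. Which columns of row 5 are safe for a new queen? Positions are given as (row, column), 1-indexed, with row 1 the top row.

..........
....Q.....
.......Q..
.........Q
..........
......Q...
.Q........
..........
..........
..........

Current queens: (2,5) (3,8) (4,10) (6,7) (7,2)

(2,5) attacks row 5 at column 5 and diagonals 2, 8.
(3,8) attacks row 5 at column 8 and diagonals 6, 10.
(4,10) attacks row 5 at column 10 and diagonals 9.
(6,7) attacks row 5 at column 7 and diagonals 6, 8.
(7,2) attacks row 5 at column 2 and diagonals 4.
Attacked columns: {2, 4, 5, 6, 7, 8, 9, 10}. Safe: {1, 3}.

columns 1, 3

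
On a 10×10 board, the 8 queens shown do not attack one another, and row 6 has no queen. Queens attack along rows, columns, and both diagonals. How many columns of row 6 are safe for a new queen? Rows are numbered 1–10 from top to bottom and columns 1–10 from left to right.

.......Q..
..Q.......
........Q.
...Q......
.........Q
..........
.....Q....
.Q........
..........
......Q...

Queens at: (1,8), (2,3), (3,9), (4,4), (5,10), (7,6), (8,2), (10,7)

1

(1,8) attacks row 6 at column 8 and diagonals 3.
(2,3) attacks row 6 at column 3 and diagonals 7.
(3,9) attacks row 6 at column 9 and diagonals 6.
(4,4) attacks row 6 at column 4 and diagonals 2, 6.
(5,10) attacks row 6 at column 10 and diagonals 9.
(7,6) attacks row 6 at column 6 and diagonals 5, 7.
(8,2) attacks row 6 at column 2 and diagonals 4.
(10,7) attacks row 6 at column 7 and diagonals 3.
Attacked columns: {2, 3, 4, 5, 6, 7, 8, 9, 10}. Safe: {1}.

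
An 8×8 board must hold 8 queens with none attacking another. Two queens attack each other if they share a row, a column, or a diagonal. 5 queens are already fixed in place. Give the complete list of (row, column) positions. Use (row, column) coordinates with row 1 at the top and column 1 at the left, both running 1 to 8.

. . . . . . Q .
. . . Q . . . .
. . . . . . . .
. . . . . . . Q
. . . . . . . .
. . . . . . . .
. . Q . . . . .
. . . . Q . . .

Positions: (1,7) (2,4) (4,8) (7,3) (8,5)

(1,7) (2,4) (3,2) (4,8) (5,6) (6,1) (7,3) (8,5)

Row 3: attacked by (1,7)→{5,7}; (2,4)→{3,4,5}; (4,8)→{7,8}; (7,3)→{3,7}; (8,5)→{5}. Safe: 1, 2, 6. Place at column 2.
Row 5: attacked by (1,7)→{3,7}; (2,4)→{1,4,7}; (3,2)→{2,4}; (4,8)→{7,8}; (7,3)→{1,3,5}; (8,5)→{2,5,8}. Safe: 6. Place at column 6.
Row 6: attacked by (1,7)→{2,7}; (2,4)→{4,8}; (3,2)→{2,5}; (4,8)→{6,8}; (5,6)→{5,6,7}; (7,3)→{2,3,4}; (8,5)→{3,5,7}. Safe: 1. Place at column 1.
Columns [7, 4, 2, 8, 6, 1, 3, 5], r−c [-6, -2, 1, -4, -1, 5, 4, 3], r+c [8, 6, 5, 12, 11, 7, 10, 13] are all distinct, so no two queens attack.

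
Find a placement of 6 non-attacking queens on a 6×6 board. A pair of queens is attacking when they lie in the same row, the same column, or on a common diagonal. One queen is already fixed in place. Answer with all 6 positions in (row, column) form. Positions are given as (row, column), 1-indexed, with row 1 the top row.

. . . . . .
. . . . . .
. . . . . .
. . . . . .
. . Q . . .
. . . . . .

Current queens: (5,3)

(1,2) (2,4) (3,6) (4,1) (5,3) (6,5)

Row 1: attacked by (5,3)→{3}. Safe: 1, 2, 4, 5, 6. Place at column 2.
Row 2: attacked by (1,2)→{1,2,3}; (5,3)→{3,6}. Safe: 4, 5. Place at column 4.
Row 3: attacked by (1,2)→{2,4}; (2,4)→{3,4,5}; (5,3)→{1,3,5}. Safe: 6. Place at column 6.
Row 4: attacked by (1,2)→{2,5}; (2,4)→{2,4,6}; (3,6)→{5,6}; (5,3)→{2,3,4}. Safe: 1. Place at column 1.
Row 6: attacked by (1,2)→{2}; (2,4)→{4}; (3,6)→{3,6}; (4,1)→{1,3}; (5,3)→{2,3,4}. Safe: 5. Place at column 5.
Columns [2, 4, 6, 1, 3, 5], r−c [-1, -2, -3, 3, 2, 1], r+c [3, 6, 9, 5, 8, 11] are all distinct, so no two queens attack.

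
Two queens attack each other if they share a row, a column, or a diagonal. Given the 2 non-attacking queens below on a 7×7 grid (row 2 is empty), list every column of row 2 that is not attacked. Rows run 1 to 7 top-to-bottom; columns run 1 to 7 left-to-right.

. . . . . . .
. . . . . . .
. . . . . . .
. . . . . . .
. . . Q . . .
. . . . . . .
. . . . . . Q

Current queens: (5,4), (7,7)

columns 3, 5, 6

(5,4) attacks row 2 at column 4 and diagonals 1, 7.
(7,7) attacks row 2 at column 7 and diagonals 2.
Attacked columns: {1, 2, 4, 7}. Safe: {3, 5, 6}.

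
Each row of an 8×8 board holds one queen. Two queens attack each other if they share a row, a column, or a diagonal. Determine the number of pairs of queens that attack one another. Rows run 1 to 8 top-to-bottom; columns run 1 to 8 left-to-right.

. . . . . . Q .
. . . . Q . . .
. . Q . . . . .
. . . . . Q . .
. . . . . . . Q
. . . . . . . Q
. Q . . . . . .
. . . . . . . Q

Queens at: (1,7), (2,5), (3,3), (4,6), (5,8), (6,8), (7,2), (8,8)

6

Same column: (5,8)–(6,8) (column 8); (5,8)–(8,8) (column 8); (6,8)–(8,8) (column 8).
Same diagonal: (2,5)–(5,8) (|2−5| = |5−8| = 3); (3,3)–(8,8) (|3−8| = |3−8| = 5); (4,6)–(6,8) (|4−6| = |6−8| = 2).
Total attacking pairs: 6.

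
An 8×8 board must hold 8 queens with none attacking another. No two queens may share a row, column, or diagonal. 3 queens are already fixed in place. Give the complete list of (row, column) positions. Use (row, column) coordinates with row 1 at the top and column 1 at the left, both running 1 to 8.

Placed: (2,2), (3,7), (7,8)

(1,6) (2,2) (3,7) (4,1) (5,3) (6,5) (7,8) (8,4)

Row 1: attacked by (2,2)→{1,2,3}; (3,7)→{5,7}; (7,8)→{2,8}. Safe: 4, 6. Place at column 6.
Row 4: attacked by (1,6)→{3,6}; (2,2)→{2,4}; (3,7)→{6,7,8}; (7,8)→{5,8}. Safe: 1. Place at column 1.
Row 5: attacked by (1,6)→{2,6}; (2,2)→{2,5}; (3,7)→{5,7}; (4,1)→{1,2}; (7,8)→{6,8}. Safe: 3, 4. Place at column 3.
Row 6: attacked by (1,6)→{1,6}; (2,2)→{2,6}; (3,7)→{4,7}; (4,1)→{1,3}; (5,3)→{2,3,4}; (7,8)→{7,8}. Safe: 5. Place at column 5.
Row 8: attacked by (1,6)→{6}; (2,2)→{2,8}; (3,7)→{2,7}; (4,1)→{1,5}; (5,3)→{3,6}; (6,5)→{3,5,7}; (7,8)→{7,8}. Safe: 4. Place at column 4.
Columns [6, 2, 7, 1, 3, 5, 8, 4], r−c [-5, 0, -4, 3, 2, 1, -1, 4], r+c [7, 4, 10, 5, 8, 11, 15, 12] are all distinct, so no two queens attack.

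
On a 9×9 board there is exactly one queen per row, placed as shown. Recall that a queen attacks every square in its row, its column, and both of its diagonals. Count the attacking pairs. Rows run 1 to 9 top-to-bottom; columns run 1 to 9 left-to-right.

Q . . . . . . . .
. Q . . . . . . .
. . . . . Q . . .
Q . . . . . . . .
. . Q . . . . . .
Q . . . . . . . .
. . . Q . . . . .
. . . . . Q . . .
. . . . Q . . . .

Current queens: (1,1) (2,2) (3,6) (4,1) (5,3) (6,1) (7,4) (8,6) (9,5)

Same column: (1,1)–(4,1) (column 1); (1,1)–(6,1) (column 1); (3,6)–(8,6) (column 6); (4,1)–(6,1) (column 1).
Same diagonal: (1,1)–(2,2) (|1−2| = |1−2| = 1); (4,1)–(7,4) (|4−7| = |1−4| = 3); (5,3)–(8,6) (|5−8| = |3−6| = 3); (8,6)–(9,5) (|8−9| = |6−5| = 1).
Total attacking pairs: 8.

8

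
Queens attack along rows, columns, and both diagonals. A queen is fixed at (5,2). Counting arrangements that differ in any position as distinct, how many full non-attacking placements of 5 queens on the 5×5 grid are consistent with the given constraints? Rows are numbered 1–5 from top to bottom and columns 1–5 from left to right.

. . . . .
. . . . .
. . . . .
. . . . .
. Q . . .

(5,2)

2

Branch on row 1: col 1 → 0; col 3 → 0; col 4 → 1; col 5 → 1.
Sum: 0 + 0 + 1 + 1 = 2.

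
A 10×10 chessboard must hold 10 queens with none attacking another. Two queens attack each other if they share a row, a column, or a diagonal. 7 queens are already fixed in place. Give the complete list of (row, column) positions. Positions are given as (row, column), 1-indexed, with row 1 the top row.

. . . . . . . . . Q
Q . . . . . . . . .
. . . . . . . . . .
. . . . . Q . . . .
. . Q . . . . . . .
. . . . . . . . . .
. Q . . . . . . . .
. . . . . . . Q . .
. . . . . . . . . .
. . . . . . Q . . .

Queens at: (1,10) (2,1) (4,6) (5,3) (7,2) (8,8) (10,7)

Row 3: attacked by (1,10)→{8,10}; (2,1)→{1,2}; (4,6)→{5,6,7}; (5,3)→{1,3,5}; (7,2)→{2,6}; (8,8)→{3,8}; (10,7)→{7}. Safe: 4, 9. Place at column 4.
Row 6: attacked by (1,10)→{5,10}; (2,1)→{1,5}; (3,4)→{1,4,7}; (4,6)→{4,6,8}; (5,3)→{2,3,4}; (7,2)→{1,2,3}; (8,8)→{6,8,10}; (10,7)→{3,7}. Safe: 9. Place at column 9.
Row 9: attacked by (1,10)→{2,10}; (2,1)→{1,8}; (3,4)→{4,10}; (4,6)→{1,6}; (5,3)→{3,7}; (6,9)→{6,9}; (7,2)→{2,4}; (8,8)→{7,8,9}; (10,7)→{6,7,8}. Safe: 5. Place at column 5.
Columns [10, 1, 4, 6, 3, 9, 2, 8, 5, 7], r−c [-9, 1, -1, -2, 2, -3, 5, 0, 4, 3], r+c [11, 3, 7, 10, 8, 15, 9, 16, 14, 17] are all distinct, so no two queens attack.

(1,10) (2,1) (3,4) (4,6) (5,3) (6,9) (7,2) (8,8) (9,5) (10,7)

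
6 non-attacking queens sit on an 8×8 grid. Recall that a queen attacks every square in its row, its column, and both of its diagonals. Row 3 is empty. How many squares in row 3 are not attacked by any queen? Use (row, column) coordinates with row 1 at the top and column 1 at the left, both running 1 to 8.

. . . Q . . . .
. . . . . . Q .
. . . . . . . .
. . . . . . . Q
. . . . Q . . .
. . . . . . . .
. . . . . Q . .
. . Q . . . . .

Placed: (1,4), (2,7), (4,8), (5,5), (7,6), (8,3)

(1,4) attacks row 3 at column 4 and diagonals 2, 6.
(2,7) attacks row 3 at column 7 and diagonals 6, 8.
(4,8) attacks row 3 at column 8 and diagonals 7.
(5,5) attacks row 3 at column 5 and diagonals 3, 7.
(7,6) attacks row 3 at column 6 and diagonals 2.
(8,3) attacks row 3 at column 3 and diagonals 8.
Attacked columns: {2, 3, 4, 5, 6, 7, 8}. Safe: {1}.

1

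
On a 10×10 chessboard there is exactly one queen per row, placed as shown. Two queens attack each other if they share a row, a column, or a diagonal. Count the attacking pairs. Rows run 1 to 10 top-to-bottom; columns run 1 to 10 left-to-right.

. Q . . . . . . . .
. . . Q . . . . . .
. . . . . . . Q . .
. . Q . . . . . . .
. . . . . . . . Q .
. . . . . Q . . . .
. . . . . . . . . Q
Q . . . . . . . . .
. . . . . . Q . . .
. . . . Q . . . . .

0

All columns are distinct and no two queens satisfy |Δrow| = |Δcol|, so no pair attacks.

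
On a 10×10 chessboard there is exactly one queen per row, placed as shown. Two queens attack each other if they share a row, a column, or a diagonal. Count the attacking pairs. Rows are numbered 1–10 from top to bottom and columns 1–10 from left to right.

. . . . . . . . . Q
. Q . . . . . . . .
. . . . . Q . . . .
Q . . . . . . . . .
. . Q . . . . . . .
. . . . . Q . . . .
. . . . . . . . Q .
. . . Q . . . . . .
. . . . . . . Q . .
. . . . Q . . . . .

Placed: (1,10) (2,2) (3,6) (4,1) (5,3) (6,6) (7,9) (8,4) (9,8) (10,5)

Same column: (3,6)–(6,6) (column 6).
Same diagonal: (2,2)–(6,6) (|2−6| = |2−6| = 4); (6,6)–(8,4) (|6−8| = |6−4| = 2).
Total attacking pairs: 3.

3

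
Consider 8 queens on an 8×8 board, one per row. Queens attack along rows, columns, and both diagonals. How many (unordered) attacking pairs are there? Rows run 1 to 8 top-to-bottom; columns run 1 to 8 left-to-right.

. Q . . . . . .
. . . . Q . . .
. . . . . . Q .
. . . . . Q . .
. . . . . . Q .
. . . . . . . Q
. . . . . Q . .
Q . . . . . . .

6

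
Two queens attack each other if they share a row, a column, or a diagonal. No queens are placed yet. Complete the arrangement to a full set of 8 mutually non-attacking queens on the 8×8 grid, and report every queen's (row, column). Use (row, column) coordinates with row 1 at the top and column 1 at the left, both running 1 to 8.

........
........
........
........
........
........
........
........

(1,2) (2,6) (3,8) (4,3) (5,1) (6,4) (7,7) (8,5)

Row 1: Safe: 1, 2, 3, 4, 5, 6, 7, 8. Place at column 2.
Row 2: attacked by (1,2)→{1,2,3}. Safe: 4, 5, 6, 7, 8. Place at column 6.
Row 3: attacked by (1,2)→{2,4}; (2,6)→{5,6,7}. Safe: 1, 3, 8. Place at column 8.
Row 4: attacked by (1,2)→{2,5}; (2,6)→{4,6,8}; (3,8)→{7,8}. Safe: 1, 3. Place at column 3.
Row 5: attacked by (1,2)→{2,6}; (2,6)→{3,6}; (3,8)→{6,8}; (4,3)→{2,3,4}. Safe: 1, 5, 7. Place at column 1.
Row 6: attacked by (1,2)→{2,7}; (2,6)→{2,6}; (3,8)→{5,8}; (4,3)→{1,3,5}; (5,1)→{1,2}. Safe: 4. Place at column 4.
Row 7: attacked by (1,2)→{2,8}; (2,6)→{1,6}; (3,8)→{4,8}; (4,3)→{3,6}; (5,1)→{1,3}; (6,4)→{3,4,5}. Safe: 7. Place at column 7.
Row 8: attacked by (1,2)→{2}; (2,6)→{6}; (3,8)→{3,8}; (4,3)→{3,7}; (5,1)→{1,4}; (6,4)→{2,4,6}; (7,7)→{6,7,8}. Safe: 5. Place at column 5.
Columns [2, 6, 8, 3, 1, 4, 7, 5], r−c [-1, -4, -5, 1, 4, 2, 0, 3], r+c [3, 8, 11, 7, 6, 10, 14, 13] are all distinct, so no two queens attack.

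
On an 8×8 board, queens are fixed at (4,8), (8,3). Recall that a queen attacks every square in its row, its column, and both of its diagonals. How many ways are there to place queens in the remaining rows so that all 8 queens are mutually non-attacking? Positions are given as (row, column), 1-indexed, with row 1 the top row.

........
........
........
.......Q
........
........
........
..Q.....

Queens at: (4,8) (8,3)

4

Branch on row 1: col 1 → 1; col 2 → 1; col 4 → 1; col 6 → 1; col 7 → 0.
Sum: 1 + 1 + 1 + 1 + 0 = 4.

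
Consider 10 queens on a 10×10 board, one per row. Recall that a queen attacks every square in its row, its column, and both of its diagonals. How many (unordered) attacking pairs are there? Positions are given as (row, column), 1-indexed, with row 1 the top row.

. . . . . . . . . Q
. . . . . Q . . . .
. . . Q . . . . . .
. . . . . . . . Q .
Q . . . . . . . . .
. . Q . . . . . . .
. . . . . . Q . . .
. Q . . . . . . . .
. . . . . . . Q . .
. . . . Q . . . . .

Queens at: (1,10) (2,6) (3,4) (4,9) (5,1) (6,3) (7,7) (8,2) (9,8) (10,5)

0

All columns are distinct and no two queens satisfy |Δrow| = |Δcol|, so no pair attacks.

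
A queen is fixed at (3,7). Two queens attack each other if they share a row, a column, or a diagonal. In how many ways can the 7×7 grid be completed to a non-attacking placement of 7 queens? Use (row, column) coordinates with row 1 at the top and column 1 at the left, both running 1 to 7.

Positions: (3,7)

Branch on row 1: col 1 → 1; col 2 → 1; col 3 → 1; col 4 → 1; col 6 → 2.
Sum: 1 + 1 + 1 + 1 + 2 = 6.

6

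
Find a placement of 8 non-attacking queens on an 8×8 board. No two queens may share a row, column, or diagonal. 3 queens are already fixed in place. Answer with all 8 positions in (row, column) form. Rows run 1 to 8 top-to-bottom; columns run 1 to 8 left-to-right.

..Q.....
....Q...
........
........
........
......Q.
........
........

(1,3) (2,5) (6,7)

(1,3) (2,5) (3,8) (4,4) (5,1) (6,7) (7,2) (8,6)

Row 3: attacked by (1,3)→{1,3,5}; (2,5)→{4,5,6}; (6,7)→{4,7}. Safe: 2, 8. Place at column 8.
Row 4: attacked by (1,3)→{3,6}; (2,5)→{3,5,7}; (3,8)→{7,8}; (6,7)→{5,7}. Safe: 1, 2, 4. Place at column 4.
Row 5: attacked by (1,3)→{3,7}; (2,5)→{2,5,8}; (3,8)→{6,8}; (4,4)→{3,4,5}; (6,7)→{6,7,8}. Safe: 1. Place at column 1.
Row 7: attacked by (1,3)→{3}; (2,5)→{5}; (3,8)→{4,8}; (4,4)→{1,4,7}; (5,1)→{1,3}; (6,7)→{6,7,8}. Safe: 2. Place at column 2.
Row 8: attacked by (1,3)→{3}; (2,5)→{5}; (3,8)→{3,8}; (4,4)→{4,8}; (5,1)→{1,4}; (6,7)→{5,7}; (7,2)→{1,2,3}. Safe: 6. Place at column 6.
Columns [3, 5, 8, 4, 1, 7, 2, 6], r−c [-2, -3, -5, 0, 4, -1, 5, 2], r+c [4, 7, 11, 8, 6, 13, 9, 14] are all distinct, so no two queens attack.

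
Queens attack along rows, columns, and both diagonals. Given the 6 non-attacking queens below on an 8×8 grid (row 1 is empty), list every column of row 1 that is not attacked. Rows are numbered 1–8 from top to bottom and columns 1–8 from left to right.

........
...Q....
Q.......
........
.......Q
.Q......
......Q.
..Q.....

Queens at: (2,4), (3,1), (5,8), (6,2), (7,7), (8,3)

columns 6

(2,4) attacks row 1 at column 4 and diagonals 3, 5.
(3,1) attacks row 1 at column 1 and diagonals 3.
(5,8) attacks row 1 at column 8 and diagonals 4.
(6,2) attacks row 1 at column 2 and diagonals 7.
(7,7) attacks row 1 at column 7 and diagonals 1.
(8,3) attacks row 1 at column 3.
Attacked columns: {1, 2, 3, 4, 5, 7, 8}. Safe: {6}.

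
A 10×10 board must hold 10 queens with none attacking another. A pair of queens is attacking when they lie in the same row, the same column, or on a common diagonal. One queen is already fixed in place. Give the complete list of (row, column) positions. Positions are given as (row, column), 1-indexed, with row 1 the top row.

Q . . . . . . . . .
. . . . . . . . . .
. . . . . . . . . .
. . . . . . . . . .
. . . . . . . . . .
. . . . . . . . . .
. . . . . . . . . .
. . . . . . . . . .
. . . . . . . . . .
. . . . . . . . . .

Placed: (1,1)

(1,1) (2,8) (3,10) (4,7) (5,4) (6,2) (7,9) (8,6) (9,3) (10,5)

Row 2: attacked by (1,1)→{1,2}. Safe: 3, 4, 5, 6, 7, 8, 9, 10. Place at column 8.
Row 3: attacked by (1,1)→{1,3}; (2,8)→{7,8,9}. Safe: 2, 4, 5, 6, 10. Place at column 10.
Row 4: attacked by (1,1)→{1,4}; (2,8)→{6,8,10}; (3,10)→{9,10}. Safe: 2, 3, 5, 7. Place at column 7.
Row 5: attacked by (1,1)→{1,5}; (2,8)→{5,8}; (3,10)→{8,10}; (4,7)→{6,7,8}. Safe: 2, 3, 4, 9. Place at column 4.
Row 6: attacked by (1,1)→{1,6}; (2,8)→{4,8}; (3,10)→{7,10}; (4,7)→{5,7,9}; (5,4)→{3,4,5}. Safe: 2. Place at column 2.
Row 7: attacked by (1,1)→{1,7}; (2,8)→{3,8}; (3,10)→{6,10}; (4,7)→{4,7,10}; (5,4)→{2,4,6}; (6,2)→{1,2,3}. Safe: 5, 9. Place at column 9.
Row 8: attacked by (1,1)→{1,8}; (2,8)→{2,8}; (3,10)→{5,10}; (4,7)→{3,7}; (5,4)→{1,4,7}; (6,2)→{2,4}; (7,9)→{8,9,10}. Safe: 6. Place at column 6.
Row 9: attacked by (1,1)→{1,9}; (2,8)→{1,8}; (3,10)→{4,10}; (4,7)→{2,7}; (5,4)→{4,8}; (6,2)→{2,5}; (7,9)→{7,9}; (8,6)→{5,6,7}. Safe: 3. Place at column 3.
Row 10: attacked by (1,1)→{1,10}; (2,8)→{8}; (3,10)→{3,10}; (4,7)→{1,7}; (5,4)→{4,9}; (6,2)→{2,6}; (7,9)→{6,9}; (8,6)→{4,6,8}; (9,3)→{2,3,4}. Safe: 5. Place at column 5.
Columns [1, 8, 10, 7, 4, 2, 9, 6, 3, 5], r−c [0, -6, -7, -3, 1, 4, -2, 2, 6, 5], r+c [2, 10, 13, 11, 9, 8, 16, 14, 12, 15] are all distinct, so no two queens attack.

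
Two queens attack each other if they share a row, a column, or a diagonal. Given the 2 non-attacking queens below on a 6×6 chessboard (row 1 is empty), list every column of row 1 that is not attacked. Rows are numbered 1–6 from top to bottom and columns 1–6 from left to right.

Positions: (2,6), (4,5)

columns 1, 3, 4

(2,6) attacks row 1 at column 6 and diagonals 5.
(4,5) attacks row 1 at column 5 and diagonals 2.
Attacked columns: {2, 5, 6}. Safe: {1, 3, 4}.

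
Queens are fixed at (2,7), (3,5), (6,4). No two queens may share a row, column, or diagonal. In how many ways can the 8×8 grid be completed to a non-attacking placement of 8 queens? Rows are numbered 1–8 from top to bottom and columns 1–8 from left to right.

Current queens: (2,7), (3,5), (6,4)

2

Branch on row 1: col 1 → 1; col 2 → 1.
Sum: 1 + 1 = 2.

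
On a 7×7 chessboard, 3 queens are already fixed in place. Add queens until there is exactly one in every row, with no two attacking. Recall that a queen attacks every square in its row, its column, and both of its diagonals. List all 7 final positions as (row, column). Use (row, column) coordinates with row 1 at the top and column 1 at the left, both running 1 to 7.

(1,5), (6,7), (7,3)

Row 2: attacked by (1,5)→{4,5,6}; (6,7)→{3,7}; (7,3)→{3}. Safe: 1, 2. Place at column 1.
Row 3: attacked by (1,5)→{3,5,7}; (2,1)→{1,2}; (6,7)→{4,7}; (7,3)→{3,7}. Safe: 6. Place at column 6.
Row 4: attacked by (1,5)→{2,5}; (2,1)→{1,3}; (3,6)→{5,6,7}; (6,7)→{5,7}; (7,3)→{3,6}. Safe: 4. Place at column 4.
Row 5: attacked by (1,5)→{1,5}; (2,1)→{1,4}; (3,6)→{4,6}; (4,4)→{3,4,5}; (6,7)→{6,7}; (7,3)→{1,3,5}. Safe: 2. Place at column 2.
Columns [5, 1, 6, 4, 2, 7, 3], r−c [-4, 1, -3, 0, 3, -1, 4], r+c [6, 3, 9, 8, 7, 13, 10] are all distinct, so no two queens attack.

(1,5) (2,1) (3,6) (4,4) (5,2) (6,7) (7,3)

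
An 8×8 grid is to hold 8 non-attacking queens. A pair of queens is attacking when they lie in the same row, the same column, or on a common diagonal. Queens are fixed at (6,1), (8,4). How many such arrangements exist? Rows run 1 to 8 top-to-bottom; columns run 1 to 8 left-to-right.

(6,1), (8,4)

4

Branch on row 1: col 2 → 0; col 3 → 2; col 5 → 1; col 7 → 1; col 8 → 0.
Sum: 0 + 2 + 1 + 1 + 0 = 4.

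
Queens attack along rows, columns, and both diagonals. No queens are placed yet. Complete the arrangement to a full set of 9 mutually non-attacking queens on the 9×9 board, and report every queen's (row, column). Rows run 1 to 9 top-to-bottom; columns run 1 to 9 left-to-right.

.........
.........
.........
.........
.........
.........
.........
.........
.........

(1,2) (2,4) (3,9) (4,7) (5,5) (6,3) (7,1) (8,6) (9,8)

Row 1: Safe: 1, 2, 3, 4, 5, 6, 7, 8, 9. Place at column 2.
Row 2: attacked by (1,2)→{1,2,3}. Safe: 4, 5, 6, 7, 8, 9. Place at column 4.
Row 3: attacked by (1,2)→{2,4}; (2,4)→{3,4,5}. Safe: 1, 6, 7, 8, 9. Place at column 9.
Row 4: attacked by (1,2)→{2,5}; (2,4)→{2,4,6}; (3,9)→{8,9}. Safe: 1, 3, 7. Place at column 7.
Row 5: attacked by (1,2)→{2,6}; (2,4)→{1,4,7}; (3,9)→{7,9}; (4,7)→{6,7,8}. Safe: 3, 5. Place at column 5.
Row 6: attacked by (1,2)→{2,7}; (2,4)→{4,8}; (3,9)→{6,9}; (4,7)→{5,7,9}; (5,5)→{4,5,6}. Safe: 1, 3. Place at column 3.
Row 7: attacked by (1,2)→{2,8}; (2,4)→{4,9}; (3,9)→{5,9}; (4,7)→{4,7}; (5,5)→{3,5,7}; (6,3)→{2,3,4}. Safe: 1, 6. Place at column 1.
Row 8: attacked by (1,2)→{2,9}; (2,4)→{4}; (3,9)→{4,9}; (4,7)→{3,7}; (5,5)→{2,5,8}; (6,3)→{1,3,5}; (7,1)→{1,2}. Safe: 6. Place at column 6.
Row 9: attacked by (1,2)→{2}; (2,4)→{4}; (3,9)→{3,9}; (4,7)→{2,7}; (5,5)→{1,5,9}; (6,3)→{3,6}; (7,1)→{1,3}; (8,6)→{5,6,7}. Safe: 8. Place at column 8.
Columns [2, 4, 9, 7, 5, 3, 1, 6, 8], r−c [-1, -2, -6, -3, 0, 3, 6, 2, 1], r+c [3, 6, 12, 11, 10, 9, 8, 14, 17] are all distinct, so no two queens attack.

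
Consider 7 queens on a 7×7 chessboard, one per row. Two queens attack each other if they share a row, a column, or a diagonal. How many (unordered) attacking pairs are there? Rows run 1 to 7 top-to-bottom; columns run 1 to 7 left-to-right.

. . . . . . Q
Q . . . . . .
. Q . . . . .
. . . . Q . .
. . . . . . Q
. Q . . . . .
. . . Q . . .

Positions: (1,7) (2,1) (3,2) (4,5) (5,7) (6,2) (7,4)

Same column: (1,7)–(5,7) (column 7); (3,2)–(6,2) (column 2).
Same diagonal: (1,7)–(6,2) (|1−6| = |7−2| = 5); (2,1)–(3,2) (|2−3| = |1−2| = 1).
Total attacking pairs: 4.

4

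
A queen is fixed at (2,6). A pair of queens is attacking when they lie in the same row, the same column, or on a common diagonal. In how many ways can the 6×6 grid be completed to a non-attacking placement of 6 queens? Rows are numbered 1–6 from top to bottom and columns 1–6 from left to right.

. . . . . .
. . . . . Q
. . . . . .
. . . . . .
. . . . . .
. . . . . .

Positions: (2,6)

Branch on row 1: col 1 → 0; col 2 → 0; col 3 → 1; col 4 → 0.
Sum: 0 + 0 + 1 + 0 = 1.

1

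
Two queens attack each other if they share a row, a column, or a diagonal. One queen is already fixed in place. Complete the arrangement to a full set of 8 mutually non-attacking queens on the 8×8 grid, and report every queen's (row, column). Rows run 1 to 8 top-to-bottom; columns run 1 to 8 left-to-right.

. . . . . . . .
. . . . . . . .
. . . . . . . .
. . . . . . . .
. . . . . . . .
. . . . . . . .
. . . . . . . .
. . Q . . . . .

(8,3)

(1,1) (2,7) (3,4) (4,6) (5,8) (6,2) (7,5) (8,3)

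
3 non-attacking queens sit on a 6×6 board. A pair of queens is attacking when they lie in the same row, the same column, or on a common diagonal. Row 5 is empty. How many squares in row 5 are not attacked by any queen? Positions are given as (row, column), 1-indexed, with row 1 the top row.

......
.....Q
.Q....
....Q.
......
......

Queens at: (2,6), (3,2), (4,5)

(2,6) attacks row 5 at column 6 and diagonals 3.
(3,2) attacks row 5 at column 2 and diagonals 4.
(4,5) attacks row 5 at column 5 and diagonals 4, 6.
Attacked columns: {2, 3, 4, 5, 6}. Safe: {1}.

1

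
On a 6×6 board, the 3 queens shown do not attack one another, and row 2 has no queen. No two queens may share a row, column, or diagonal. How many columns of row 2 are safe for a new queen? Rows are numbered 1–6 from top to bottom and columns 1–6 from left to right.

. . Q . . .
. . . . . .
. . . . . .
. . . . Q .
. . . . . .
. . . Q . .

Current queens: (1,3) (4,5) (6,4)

(1,3) attacks row 2 at column 3 and diagonals 2, 4.
(4,5) attacks row 2 at column 5 and diagonals 3.
(6,4) attacks row 2 at column 4.
Attacked columns: {2, 3, 4, 5}. Safe: {1, 6}.

2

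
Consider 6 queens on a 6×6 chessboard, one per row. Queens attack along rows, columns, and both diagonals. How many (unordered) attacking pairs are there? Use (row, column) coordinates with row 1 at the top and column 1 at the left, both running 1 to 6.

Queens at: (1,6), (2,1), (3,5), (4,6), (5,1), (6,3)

Same column: (1,6)–(4,6) (column 6); (2,1)–(5,1) (column 1).
Same diagonal: (3,5)–(4,6) (|3−4| = |5−6| = 1).
Total attacking pairs: 3.

3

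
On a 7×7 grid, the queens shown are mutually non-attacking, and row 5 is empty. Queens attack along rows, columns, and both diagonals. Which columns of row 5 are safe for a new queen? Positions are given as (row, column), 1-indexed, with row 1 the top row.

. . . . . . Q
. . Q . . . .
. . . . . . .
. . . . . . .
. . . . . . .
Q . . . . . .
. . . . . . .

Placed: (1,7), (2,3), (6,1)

columns 4, 5

(1,7) attacks row 5 at column 7 and diagonals 3.
(2,3) attacks row 5 at column 3 and diagonals 6.
(6,1) attacks row 5 at column 1 and diagonals 2.
Attacked columns: {1, 2, 3, 6, 7}. Safe: {4, 5}.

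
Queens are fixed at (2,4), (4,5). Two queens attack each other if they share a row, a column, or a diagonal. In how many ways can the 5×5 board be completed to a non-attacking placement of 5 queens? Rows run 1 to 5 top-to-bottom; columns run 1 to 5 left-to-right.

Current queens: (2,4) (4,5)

Branch on row 1: col 1 → 1.
Sum: 1 = 1.

1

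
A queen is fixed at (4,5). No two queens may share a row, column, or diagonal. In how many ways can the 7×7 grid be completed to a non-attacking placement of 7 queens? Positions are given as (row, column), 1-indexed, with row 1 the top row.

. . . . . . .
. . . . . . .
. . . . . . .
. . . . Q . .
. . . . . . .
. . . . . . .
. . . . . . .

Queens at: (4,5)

Branch on row 1: col 1 → 0; col 3 → 1; col 4 → 1; col 6 → 1; col 7 → 1.
Sum: 0 + 1 + 1 + 1 + 1 = 4.

4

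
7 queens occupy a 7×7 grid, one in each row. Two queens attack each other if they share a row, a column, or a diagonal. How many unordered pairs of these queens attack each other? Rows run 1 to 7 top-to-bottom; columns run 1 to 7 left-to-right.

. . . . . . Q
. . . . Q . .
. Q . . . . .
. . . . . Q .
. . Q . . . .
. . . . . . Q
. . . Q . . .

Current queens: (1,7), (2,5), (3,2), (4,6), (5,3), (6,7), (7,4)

2

Same column: (1,7)–(6,7) (column 7).
Same diagonal: (1,7)–(5,3) (|1−5| = |7−3| = 4).
Total attacking pairs: 2.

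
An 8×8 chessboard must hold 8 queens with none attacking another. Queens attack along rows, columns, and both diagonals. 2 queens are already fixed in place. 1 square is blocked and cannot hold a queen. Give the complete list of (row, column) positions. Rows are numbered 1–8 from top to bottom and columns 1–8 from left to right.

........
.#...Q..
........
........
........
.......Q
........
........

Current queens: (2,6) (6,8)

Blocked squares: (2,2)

(1,2) (2,6) (3,1) (4,7) (5,4) (6,8) (7,3) (8,5)

Row 1: attacked by (2,6)→{5,6,7}; (6,8)→{3,8}. Safe: 1, 2, 4. Place at column 2.
Row 3: attacked by (1,2)→{2,4}; (2,6)→{5,6,7}; (6,8)→{5,8}. Safe: 1, 3. Place at column 1.
Row 4: attacked by (1,2)→{2,5}; (2,6)→{4,6,8}; (3,1)→{1,2}; (6,8)→{6,8}. Safe: 3, 7. Place at column 7.
Row 5: attacked by (1,2)→{2,6}; (2,6)→{3,6}; (3,1)→{1,3}; (4,7)→{6,7,8}; (6,8)→{7,8}. Safe: 4, 5. Place at column 4.
Row 7: attacked by (1,2)→{2,8}; (2,6)→{1,6}; (3,1)→{1,5}; (4,7)→{4,7}; (5,4)→{2,4,6}; (6,8)→{7,8}. Safe: 3. Place at column 3.
Row 8: attacked by (1,2)→{2}; (2,6)→{6}; (3,1)→{1,6}; (4,7)→{3,7}; (5,4)→{1,4,7}; (6,8)→{6,8}; (7,3)→{2,3,4}. Safe: 5. Place at column 5.
Columns [2, 6, 1, 7, 4, 8, 3, 5], r−c [-1, -4, 2, -3, 1, -2, 4, 3], r+c [3, 8, 4, 11, 9, 14, 10, 13] are all distinct, so no two queens attack.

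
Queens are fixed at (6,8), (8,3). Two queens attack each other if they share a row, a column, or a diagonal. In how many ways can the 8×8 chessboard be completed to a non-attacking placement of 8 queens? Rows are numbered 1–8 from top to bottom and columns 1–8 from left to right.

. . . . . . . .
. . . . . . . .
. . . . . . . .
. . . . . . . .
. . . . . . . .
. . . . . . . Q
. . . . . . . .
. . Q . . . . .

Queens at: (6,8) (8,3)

4

Branch on row 1: col 1 → 0; col 2 → 1; col 4 → 1; col 5 → 1; col 6 → 1; col 7 → 0.
Sum: 0 + 1 + 1 + 1 + 1 + 0 = 4.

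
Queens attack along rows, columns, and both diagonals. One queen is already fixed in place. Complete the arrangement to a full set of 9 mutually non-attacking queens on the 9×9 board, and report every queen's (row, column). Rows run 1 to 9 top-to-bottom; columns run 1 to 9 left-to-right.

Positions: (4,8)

(1,4) (2,9) (3,5) (4,8) (5,1) (6,3) (7,6) (8,2) (9,7)

Row 1: attacked by (4,8)→{5,8}. Safe: 1, 2, 3, 4, 6, 7, 9. Place at column 4.
Row 2: attacked by (1,4)→{3,4,5}; (4,8)→{6,8}. Safe: 1, 2, 7, 9. Place at column 9.
Row 3: attacked by (1,4)→{2,4,6}; (2,9)→{8,9}; (4,8)→{7,8,9}. Safe: 1, 3, 5. Place at column 5.
Row 5: attacked by (1,4)→{4,8}; (2,9)→{6,9}; (3,5)→{3,5,7}; (4,8)→{7,8,9}. Safe: 1, 2. Place at column 1.
Row 6: attacked by (1,4)→{4,9}; (2,9)→{5,9}; (3,5)→{2,5,8}; (4,8)→{6,8}; (5,1)→{1,2}. Safe: 3, 7. Place at column 3.
Row 7: attacked by (1,4)→{4}; (2,9)→{4,9}; (3,5)→{1,5,9}; (4,8)→{5,8}; (5,1)→{1,3}; (6,3)→{2,3,4}. Safe: 6, 7. Place at column 6.
Row 8: attacked by (1,4)→{4}; (2,9)→{3,9}; (3,5)→{5}; (4,8)→{4,8}; (5,1)→{1,4}; (6,3)→{1,3,5}; (7,6)→{5,6,7}. Safe: 2. Place at column 2.
Row 9: attacked by (1,4)→{4}; (2,9)→{2,9}; (3,5)→{5}; (4,8)→{3,8}; (5,1)→{1,5}; (6,3)→{3,6}; (7,6)→{4,6,8}; (8,2)→{1,2,3}. Safe: 7. Place at column 7.
Columns [4, 9, 5, 8, 1, 3, 6, 2, 7], r−c [-3, -7, -2, -4, 4, 3, 1, 6, 2], r+c [5, 11, 8, 12, 6, 9, 13, 10, 16] are all distinct, so no two queens attack.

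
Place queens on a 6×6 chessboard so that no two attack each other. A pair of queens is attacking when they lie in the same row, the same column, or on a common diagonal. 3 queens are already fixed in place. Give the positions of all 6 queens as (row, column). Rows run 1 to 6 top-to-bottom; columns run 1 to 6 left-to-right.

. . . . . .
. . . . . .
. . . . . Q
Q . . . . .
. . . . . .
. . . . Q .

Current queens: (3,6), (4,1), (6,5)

(1,2) (2,4) (3,6) (4,1) (5,3) (6,5)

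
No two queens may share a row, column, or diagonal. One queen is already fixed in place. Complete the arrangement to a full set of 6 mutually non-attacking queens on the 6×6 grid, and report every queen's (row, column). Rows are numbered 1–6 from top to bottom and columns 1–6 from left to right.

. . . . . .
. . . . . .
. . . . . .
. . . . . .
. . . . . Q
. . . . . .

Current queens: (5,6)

(1,4) (2,1) (3,5) (4,2) (5,6) (6,3)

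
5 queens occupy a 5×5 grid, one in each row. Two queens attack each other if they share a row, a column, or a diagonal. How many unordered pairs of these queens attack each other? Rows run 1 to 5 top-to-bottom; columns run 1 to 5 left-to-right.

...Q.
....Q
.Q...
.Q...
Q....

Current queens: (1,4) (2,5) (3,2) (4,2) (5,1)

4

Same column: (3,2)–(4,2) (column 2).
Same diagonal: (1,4)–(2,5) (|1−2| = |4−5| = 1); (1,4)–(3,2) (|1−3| = |4−2| = 2); (4,2)–(5,1) (|4−5| = |2−1| = 1).
Total attacking pairs: 4.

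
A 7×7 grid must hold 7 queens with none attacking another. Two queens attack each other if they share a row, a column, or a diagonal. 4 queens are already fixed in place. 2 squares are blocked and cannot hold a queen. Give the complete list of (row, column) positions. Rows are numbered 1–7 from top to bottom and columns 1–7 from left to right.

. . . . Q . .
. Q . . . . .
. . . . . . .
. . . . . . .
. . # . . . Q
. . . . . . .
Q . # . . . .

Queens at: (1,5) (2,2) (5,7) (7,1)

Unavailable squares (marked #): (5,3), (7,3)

(1,5) (2,2) (3,6) (4,3) (5,7) (6,4) (7,1)

Row 3: attacked by (1,5)→{3,5,7}; (2,2)→{1,2,3}; (5,7)→{5,7}; (7,1)→{1,5}. Safe: 4, 6. Place at column 6.
Row 4: attacked by (1,5)→{2,5}; (2,2)→{2,4}; (3,6)→{5,6,7}; (5,7)→{6,7}; (7,1)→{1,4}. Safe: 3. Place at column 3.
Row 6: attacked by (1,5)→{5}; (2,2)→{2,6}; (3,6)→{3,6}; (4,3)→{1,3,5}; (5,7)→{6,7}; (7,1)→{1,2}. Safe: 4. Place at column 4.
Columns [5, 2, 6, 3, 7, 4, 1], r−c [-4, 0, -3, 1, -2, 2, 6], r+c [6, 4, 9, 7, 12, 10, 8] are all distinct, so no two queens attack.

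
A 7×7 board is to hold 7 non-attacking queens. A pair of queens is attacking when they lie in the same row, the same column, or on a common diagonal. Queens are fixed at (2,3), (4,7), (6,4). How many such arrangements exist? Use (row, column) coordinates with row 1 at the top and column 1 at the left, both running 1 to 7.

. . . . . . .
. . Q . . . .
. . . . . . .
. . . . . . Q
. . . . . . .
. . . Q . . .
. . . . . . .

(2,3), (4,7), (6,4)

Branch on row 1: col 1 → 1; col 5 → 0; col 6 → 1.
Sum: 1 + 0 + 1 = 2.

2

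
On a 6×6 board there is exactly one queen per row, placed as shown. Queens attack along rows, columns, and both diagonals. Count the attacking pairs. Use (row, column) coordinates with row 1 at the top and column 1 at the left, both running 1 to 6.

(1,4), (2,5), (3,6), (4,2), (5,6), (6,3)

Same column: (3,6)–(5,6) (column 6).
Same diagonal: (1,4)–(2,5) (|1−2| = |4−5| = 1); (1,4)–(3,6) (|1−3| = |4−6| = 2); (2,5)–(3,6) (|2−3| = |5−6| = 1); (3,6)–(6,3) (|3−6| = |6−3| = 3).
Total attacking pairs: 5.

5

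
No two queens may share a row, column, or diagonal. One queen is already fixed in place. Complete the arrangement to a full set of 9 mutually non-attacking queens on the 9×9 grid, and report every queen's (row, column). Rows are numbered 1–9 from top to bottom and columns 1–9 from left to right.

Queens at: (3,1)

(1,5) (2,7) (3,1) (4,4) (5,2) (6,8) (7,6) (8,9) (9,3)

Row 1: attacked by (3,1)→{1,3}. Safe: 2, 4, 5, 6, 7, 8, 9. Place at column 5.
Row 2: attacked by (1,5)→{4,5,6}; (3,1)→{1,2}. Safe: 3, 7, 8, 9. Place at column 7.
Row 4: attacked by (1,5)→{2,5,8}; (2,7)→{5,7,9}; (3,1)→{1,2}. Safe: 3, 4, 6. Place at column 4.
Row 5: attacked by (1,5)→{1,5,9}; (2,7)→{4,7}; (3,1)→{1,3}; (4,4)→{3,4,5}. Safe: 2, 6, 8. Place at column 2.
Row 6: attacked by (1,5)→{5}; (2,7)→{3,7}; (3,1)→{1,4}; (4,4)→{2,4,6}; (5,2)→{1,2,3}. Safe: 8, 9. Place at column 8.
Row 7: attacked by (1,5)→{5}; (2,7)→{2,7}; (3,1)→{1,5}; (4,4)→{1,4,7}; (5,2)→{2,4}; (6,8)→{7,8,9}. Safe: 3, 6. Place at column 6.
Row 8: attacked by (1,5)→{5}; (2,7)→{1,7}; (3,1)→{1,6}; (4,4)→{4,8}; (5,2)→{2,5}; (6,8)→{6,8}; (7,6)→{5,6,7}. Safe: 3, 9. Place at column 9.
Row 9: attacked by (1,5)→{5}; (2,7)→{7}; (3,1)→{1,7}; (4,4)→{4,9}; (5,2)→{2,6}; (6,8)→{5,8}; (7,6)→{4,6,8}; (8,9)→{8,9}. Safe: 3. Place at column 3.
Columns [5, 7, 1, 4, 2, 8, 6, 9, 3], r−c [-4, -5, 2, 0, 3, -2, 1, -1, 6], r+c [6, 9, 4, 8, 7, 14, 13, 17, 12] are all distinct, so no two queens attack.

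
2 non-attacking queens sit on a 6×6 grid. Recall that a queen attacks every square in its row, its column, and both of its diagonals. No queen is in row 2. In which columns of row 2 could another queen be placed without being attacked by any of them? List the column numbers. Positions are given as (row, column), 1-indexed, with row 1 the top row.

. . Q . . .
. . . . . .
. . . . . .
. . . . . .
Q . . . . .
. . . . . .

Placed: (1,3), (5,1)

(1,3) attacks row 2 at column 3 and diagonals 2, 4.
(5,1) attacks row 2 at column 1 and diagonals 4.
Attacked columns: {1, 2, 3, 4}. Safe: {5, 6}.

columns 5, 6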